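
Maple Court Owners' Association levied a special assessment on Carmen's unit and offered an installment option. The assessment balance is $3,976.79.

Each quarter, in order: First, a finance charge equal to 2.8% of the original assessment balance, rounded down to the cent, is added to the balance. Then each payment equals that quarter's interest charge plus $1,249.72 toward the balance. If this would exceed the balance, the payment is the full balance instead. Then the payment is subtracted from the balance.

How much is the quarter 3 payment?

$1,361.07

# | Opening | Interest | Payment | End bal
1 | $3,976.79 | $111.35 | $1,361.07 | $2,727.07
2 | $2,727.07 | $111.35 | $1,361.07 | $1,477.35
3 | $1,477.35 | $111.35 | $1,361.07 | $227.63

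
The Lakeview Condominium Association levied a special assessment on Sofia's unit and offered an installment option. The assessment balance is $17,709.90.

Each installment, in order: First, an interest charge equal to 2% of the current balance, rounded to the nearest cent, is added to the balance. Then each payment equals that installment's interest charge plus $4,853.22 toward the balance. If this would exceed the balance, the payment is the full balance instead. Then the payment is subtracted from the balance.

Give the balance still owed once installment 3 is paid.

$3,150.24

Installment 1: $17,709.90 +$354.20 interest = $18,064.10; pay $5,207.42 → $12,856.68
Installment 2: $12,856.68 +$257.13 interest = $13,113.81; pay $5,110.35 → $8,003.46
Installment 3: $8,003.46 +$160.07 interest = $8,163.53; pay $5,013.29 → $3,150.24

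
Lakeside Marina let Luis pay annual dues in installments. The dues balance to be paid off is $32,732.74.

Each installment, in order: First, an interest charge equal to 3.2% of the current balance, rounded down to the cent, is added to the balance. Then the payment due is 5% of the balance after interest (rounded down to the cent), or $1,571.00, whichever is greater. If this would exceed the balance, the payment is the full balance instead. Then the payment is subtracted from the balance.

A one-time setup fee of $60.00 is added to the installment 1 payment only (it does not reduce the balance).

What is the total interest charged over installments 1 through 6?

$5,984.30

Installment 1: $32,732.74 +$1,047.44 interest = $33,780.18; pay $1,689.00 (+ $60.00 fee) → $32,091.18
Installment 2: $32,091.18 +$1,026.91 interest = $33,118.09; pay $1,655.90 → $31,462.19
Installment 3: $31,462.19 +$1,006.79 interest = $32,468.98; pay $1,623.44 → $30,845.54
Installment 4: $30,845.54 +$987.05 interest = $31,832.59; pay $1,591.62 → $30,240.97
Installment 5: $30,240.97 +$967.71 interest = $31,208.68; pay $1,571.00 → $29,637.68
Installment 6: $29,637.68 +$948.40 interest = $30,586.08; pay $1,571.00 → $29,015.08
Total interest: $1,047.44 + $1,026.91 + $1,006.79 + $987.05 + $967.71 + $948.40 = $5,984.30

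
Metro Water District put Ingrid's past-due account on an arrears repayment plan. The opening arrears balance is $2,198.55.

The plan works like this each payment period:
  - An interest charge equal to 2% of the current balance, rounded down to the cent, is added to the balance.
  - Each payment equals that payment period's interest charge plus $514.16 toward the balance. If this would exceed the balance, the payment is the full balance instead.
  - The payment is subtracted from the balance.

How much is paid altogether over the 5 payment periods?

Payment period 1: opening $2,198.55; interest $43.97 → $2,242.52; payment $558.13; balance $1,684.39
Payment period 2: opening $1,684.39; interest $33.68 → $1,718.07; payment $547.84; balance $1,170.23
Payment period 3: opening $1,170.23; interest $23.40 → $1,193.63; payment $537.56; balance $656.07
Payment period 4: opening $656.07; interest $13.12 → $669.19; payment $527.28; balance $141.91
Payment period 5: opening $141.91; interest $2.83 → $144.74; payment $144.74; balance $0.00
Total paid: $2,315.55

$2,315.55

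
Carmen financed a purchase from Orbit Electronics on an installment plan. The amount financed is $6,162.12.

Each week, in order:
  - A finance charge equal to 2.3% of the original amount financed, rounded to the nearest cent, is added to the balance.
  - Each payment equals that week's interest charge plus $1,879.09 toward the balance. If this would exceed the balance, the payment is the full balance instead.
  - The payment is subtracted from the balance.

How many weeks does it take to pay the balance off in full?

Week 1: opening $6,162.12; interest $141.73 → $6,303.85; payment $2,020.82; balance $4,283.03
Week 2: opening $4,283.03; interest $141.73 → $4,424.76; payment $2,020.82; balance $2,403.94
Week 3: opening $2,403.94; interest $141.73 → $2,545.67; payment $2,020.82; balance $524.85
Week 4: opening $524.85; interest $141.73 → $666.58; payment $666.58; balance $0.00
Balance reaches $0.00 in week 4.

4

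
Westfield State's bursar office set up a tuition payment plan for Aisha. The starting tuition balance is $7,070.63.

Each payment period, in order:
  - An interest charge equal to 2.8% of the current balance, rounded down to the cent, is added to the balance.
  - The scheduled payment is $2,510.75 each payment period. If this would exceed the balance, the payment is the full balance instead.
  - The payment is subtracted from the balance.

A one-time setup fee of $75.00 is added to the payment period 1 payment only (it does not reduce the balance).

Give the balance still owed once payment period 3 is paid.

$0.00

# | Opening | Interest | Payment | Fee | End bal
1 | $7,070.63 | $197.97 | $2,510.75 | $75.00 | $4,757.85
2 | $4,757.85 | $133.21 | $2,510.75 | — | $2,380.31
3 | $2,380.31 | $66.64 | $2,446.95 | — | $0.00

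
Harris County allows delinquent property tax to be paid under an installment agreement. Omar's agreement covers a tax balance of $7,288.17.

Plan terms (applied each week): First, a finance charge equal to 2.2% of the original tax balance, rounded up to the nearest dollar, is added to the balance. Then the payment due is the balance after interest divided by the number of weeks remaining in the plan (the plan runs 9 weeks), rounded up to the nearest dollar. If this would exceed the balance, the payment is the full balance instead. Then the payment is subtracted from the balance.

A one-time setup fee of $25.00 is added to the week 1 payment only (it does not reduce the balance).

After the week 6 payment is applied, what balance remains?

$2,909.17

# | Opening | Interest | Payment | Fee | End bal
1 | $7,288.17 | $161.00 | $828.00 | $25.00 | $6,621.17
2 | $6,621.17 | $161.00 | $848.00 | — | $5,934.17
3 | $5,934.17 | $161.00 | $871.00 | — | $5,224.17
4 | $5,224.17 | $161.00 | $898.00 | — | $4,487.17
5 | $4,487.17 | $161.00 | $930.00 | — | $3,718.17
6 | $3,718.17 | $161.00 | $970.00 | — | $2,909.17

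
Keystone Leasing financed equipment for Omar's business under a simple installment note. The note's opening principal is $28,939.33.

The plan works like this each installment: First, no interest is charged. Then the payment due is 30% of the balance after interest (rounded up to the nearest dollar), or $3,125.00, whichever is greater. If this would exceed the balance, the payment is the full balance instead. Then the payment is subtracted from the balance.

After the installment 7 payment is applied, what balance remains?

Installment 1: opening $28,939.33; payment $8,682.00; balance $20,257.33
Installment 2: opening $20,257.33; payment $6,078.00; balance $14,179.33
Installment 3: opening $14,179.33; payment $4,254.00; balance $9,925.33
Installment 4: opening $9,925.33; payment $3,125.00; balance $6,800.33
Installment 5: opening $6,800.33; payment $3,125.00; balance $3,675.33
Installment 6: opening $3,675.33; payment $3,125.00; balance $550.33
Installment 7: opening $550.33; payment $550.33; balance $0.00

$0.00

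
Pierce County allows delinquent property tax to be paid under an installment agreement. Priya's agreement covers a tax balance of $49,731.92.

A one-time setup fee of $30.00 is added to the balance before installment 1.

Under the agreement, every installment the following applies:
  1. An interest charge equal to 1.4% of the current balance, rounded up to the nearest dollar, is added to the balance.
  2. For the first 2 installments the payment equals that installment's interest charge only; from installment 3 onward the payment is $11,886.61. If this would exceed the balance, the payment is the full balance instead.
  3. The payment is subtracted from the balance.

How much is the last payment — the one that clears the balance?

Installment 1: $49,761.92 +$697.00 interest = $50,458.92; pay $697.00 → $49,761.92
Installment 2: $49,761.92 +$697.00 interest = $50,458.92; pay $697.00 → $49,761.92
Installment 3: $49,761.92 +$697.00 interest = $50,458.92; pay $11,886.61 → $38,572.31
Installment 4: $38,572.31 +$541.00 interest = $39,113.31; pay $11,886.61 → $27,226.70
Installment 5: $27,226.70 +$382.00 interest = $27,608.70; pay $11,886.61 → $15,722.09
Installment 6: $15,722.09 +$221.00 interest = $15,943.09; pay $11,886.61 → $4,056.48
Installment 7: $4,056.48 +$57.00 interest = $4,113.48; pay $4,113.48 → $0.00

$4,113.48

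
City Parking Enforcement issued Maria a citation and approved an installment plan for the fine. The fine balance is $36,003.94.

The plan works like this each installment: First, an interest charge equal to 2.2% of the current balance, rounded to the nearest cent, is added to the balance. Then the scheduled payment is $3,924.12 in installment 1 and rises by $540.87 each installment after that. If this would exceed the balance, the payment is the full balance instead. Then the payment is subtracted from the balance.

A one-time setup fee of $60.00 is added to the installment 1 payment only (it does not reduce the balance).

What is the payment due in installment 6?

$6,628.47

Installment 1: $36,003.94 +$792.09 interest = $36,796.03; pay $3,924.12 (+ $60.00 fee) → $32,871.91
Installment 2: $32,871.91 +$723.18 interest = $33,595.09; pay $4,464.99 → $29,130.10
Installment 3: $29,130.10 +$640.86 interest = $29,770.96; pay $5,005.86 → $24,765.10
Installment 4: $24,765.10 +$544.83 interest = $25,309.93; pay $5,546.73 → $19,763.20
Installment 5: $19,763.20 +$434.79 interest = $20,197.99; pay $6,087.60 → $14,110.39
Installment 6: $14,110.39 +$310.43 interest = $14,420.82; pay $6,628.47 → $7,792.35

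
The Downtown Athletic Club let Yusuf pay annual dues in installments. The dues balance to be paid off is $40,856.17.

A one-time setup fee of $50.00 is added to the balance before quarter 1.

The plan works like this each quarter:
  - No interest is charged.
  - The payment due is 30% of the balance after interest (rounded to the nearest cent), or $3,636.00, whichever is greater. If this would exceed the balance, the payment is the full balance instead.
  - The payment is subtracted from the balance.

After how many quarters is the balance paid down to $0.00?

7

Quarter 1: opening $40,906.17; payment $12,271.85; balance $28,634.32
Quarter 2: opening $28,634.32; payment $8,590.30; balance $20,044.02
Quarter 3: opening $20,044.02; payment $6,013.21; balance $14,030.81
Quarter 4: opening $14,030.81; payment $4,209.24; balance $9,821.57
Quarter 5: opening $9,821.57; payment $3,636.00; balance $6,185.57
Quarter 6: opening $6,185.57; payment $3,636.00; balance $2,549.57
Quarter 7: opening $2,549.57; payment $2,549.57; balance $0.00
Balance reaches $0.00 in quarter 7.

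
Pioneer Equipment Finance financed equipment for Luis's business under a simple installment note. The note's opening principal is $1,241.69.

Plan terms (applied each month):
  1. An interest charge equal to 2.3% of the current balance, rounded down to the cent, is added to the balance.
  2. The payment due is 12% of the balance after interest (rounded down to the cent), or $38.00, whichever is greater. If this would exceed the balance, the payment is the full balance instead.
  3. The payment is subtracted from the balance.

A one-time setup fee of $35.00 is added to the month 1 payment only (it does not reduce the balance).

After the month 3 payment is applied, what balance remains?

Month 1: opening $1,241.69; interest $28.55 → $1,270.24; payment $152.42 (+ $35.00 fee); balance $1,117.82
Month 2: opening $1,117.82; interest $25.70 → $1,143.52; payment $137.22; balance $1,006.30
Month 3: opening $1,006.30; interest $23.14 → $1,029.44; payment $123.53; balance $905.91

$905.91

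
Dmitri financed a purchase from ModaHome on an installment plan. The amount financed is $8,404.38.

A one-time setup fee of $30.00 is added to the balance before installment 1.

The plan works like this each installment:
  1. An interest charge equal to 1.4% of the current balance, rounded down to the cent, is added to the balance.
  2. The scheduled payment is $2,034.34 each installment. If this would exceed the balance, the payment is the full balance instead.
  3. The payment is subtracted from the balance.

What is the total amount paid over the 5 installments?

$8,752.71

Installment 1: $8,434.38 +$118.08 interest = $8,552.46; pay $2,034.34 → $6,518.12
Installment 2: $6,518.12 +$91.25 interest = $6,609.37; pay $2,034.34 → $4,575.03
Installment 3: $4,575.03 +$64.05 interest = $4,639.08; pay $2,034.34 → $2,604.74
Installment 4: $2,604.74 +$36.46 interest = $2,641.20; pay $2,034.34 → $606.86
Installment 5: $606.86 +$8.49 interest = $615.35; pay $615.35 → $0.00
Total paid: $8,752.71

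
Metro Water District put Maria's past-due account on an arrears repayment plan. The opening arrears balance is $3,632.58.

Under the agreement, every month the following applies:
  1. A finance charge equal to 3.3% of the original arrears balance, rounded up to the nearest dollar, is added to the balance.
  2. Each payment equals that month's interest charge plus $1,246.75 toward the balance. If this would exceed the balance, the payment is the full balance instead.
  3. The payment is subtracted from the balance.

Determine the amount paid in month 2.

$1,366.75

Month 1: opening $3,632.58; interest $120.00 → $3,752.58; payment $1,366.75; balance $2,385.83
Month 2: opening $2,385.83; interest $120.00 → $2,505.83; payment $1,366.75; balance $1,139.08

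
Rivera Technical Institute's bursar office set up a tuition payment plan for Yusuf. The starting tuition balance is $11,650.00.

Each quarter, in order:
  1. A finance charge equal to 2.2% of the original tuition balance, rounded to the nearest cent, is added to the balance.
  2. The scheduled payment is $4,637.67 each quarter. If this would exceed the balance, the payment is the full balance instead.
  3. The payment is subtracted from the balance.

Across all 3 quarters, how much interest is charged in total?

$768.90

Quarter 1: $11,650.00 +$256.30 interest = $11,906.30; pay $4,637.67 → $7,268.63
Quarter 2: $7,268.63 +$256.30 interest = $7,524.93; pay $4,637.67 → $2,887.26
Quarter 3: $2,887.26 +$256.30 interest = $3,143.56; pay $3,143.56 → $0.00
Total interest: $256.30 + $256.30 + $256.30 = $768.90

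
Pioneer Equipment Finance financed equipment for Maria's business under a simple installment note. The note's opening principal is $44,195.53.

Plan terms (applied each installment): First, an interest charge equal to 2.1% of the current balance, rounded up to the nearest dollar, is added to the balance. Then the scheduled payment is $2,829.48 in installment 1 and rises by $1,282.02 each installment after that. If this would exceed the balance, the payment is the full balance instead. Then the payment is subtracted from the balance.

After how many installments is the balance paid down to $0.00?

8

Installment 1: opening $44,195.53; interest $929.00 → $45,124.53; payment $2,829.48; balance $42,295.05
Installment 2: opening $42,295.05; interest $889.00 → $43,184.05; payment $4,111.50; balance $39,072.55
Installment 3: opening $39,072.55; interest $821.00 → $39,893.55; payment $5,393.52; balance $34,500.03
Installment 4: opening $34,500.03; interest $725.00 → $35,225.03; payment $6,675.54; balance $28,549.49
Installment 5: opening $28,549.49; interest $600.00 → $29,149.49; payment $7,957.56; balance $21,191.93
Installment 6: opening $21,191.93; interest $446.00 → $21,637.93; payment $9,239.58; balance $12,398.35
Installment 7: opening $12,398.35; interest $261.00 → $12,659.35; payment $10,521.60; balance $2,137.75
Installment 8: opening $2,137.75; interest $45.00 → $2,182.75; payment $2,182.75; balance $0.00
Balance reaches $0.00 in installment 8.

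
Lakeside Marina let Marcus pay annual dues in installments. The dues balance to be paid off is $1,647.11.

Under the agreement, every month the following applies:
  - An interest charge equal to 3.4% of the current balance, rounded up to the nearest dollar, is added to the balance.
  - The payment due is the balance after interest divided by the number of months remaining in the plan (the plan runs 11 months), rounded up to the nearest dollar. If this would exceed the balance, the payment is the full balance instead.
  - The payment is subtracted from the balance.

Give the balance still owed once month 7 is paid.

Month 1: $1,647.11 +$57.00 interest = $1,704.11; pay $155.00 → $1,549.11
Month 2: $1,549.11 +$53.00 interest = $1,602.11; pay $161.00 → $1,441.11
Month 3: $1,441.11 +$49.00 interest = $1,490.11; pay $166.00 → $1,324.11
Month 4: $1,324.11 +$46.00 interest = $1,370.11; pay $172.00 → $1,198.11
Month 5: $1,198.11 +$41.00 interest = $1,239.11; pay $178.00 → $1,061.11
Month 6: $1,061.11 +$37.00 interest = $1,098.11; pay $184.00 → $914.11
Month 7: $914.11 +$32.00 interest = $946.11; pay $190.00 → $756.11

$756.11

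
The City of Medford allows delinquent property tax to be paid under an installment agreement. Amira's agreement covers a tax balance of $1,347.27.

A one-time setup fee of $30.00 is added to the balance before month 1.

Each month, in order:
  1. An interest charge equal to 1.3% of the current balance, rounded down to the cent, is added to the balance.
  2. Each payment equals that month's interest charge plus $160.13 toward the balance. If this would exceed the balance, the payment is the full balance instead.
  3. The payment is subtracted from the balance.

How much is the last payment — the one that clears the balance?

$97.48

Month 1: opening $1,377.27; interest $17.90 → $1,395.17; payment $178.03; balance $1,217.14
Month 2: opening $1,217.14; interest $15.82 → $1,232.96; payment $175.95; balance $1,057.01
Month 3: opening $1,057.01; interest $13.74 → $1,070.75; payment $173.87; balance $896.88
Month 4: opening $896.88; interest $11.65 → $908.53; payment $171.78; balance $736.75
Month 5: opening $736.75; interest $9.57 → $746.32; payment $169.70; balance $576.62
Month 6: opening $576.62; interest $7.49 → $584.11; payment $167.62; balance $416.49
Month 7: opening $416.49; interest $5.41 → $421.90; payment $165.54; balance $256.36
Month 8: opening $256.36; interest $3.33 → $259.69; payment $163.46; balance $96.23
Month 9: opening $96.23; interest $1.25 → $97.48; payment $97.48; balance $0.00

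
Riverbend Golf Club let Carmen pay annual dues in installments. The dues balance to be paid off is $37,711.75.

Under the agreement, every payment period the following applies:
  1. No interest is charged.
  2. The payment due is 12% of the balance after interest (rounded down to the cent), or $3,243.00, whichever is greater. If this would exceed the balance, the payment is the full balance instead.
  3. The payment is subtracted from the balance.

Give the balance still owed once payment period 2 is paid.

# | Opening | Payment | End bal
1 | $37,711.75 | $4,525.41 | $33,186.34
2 | $33,186.34 | $3,982.36 | $29,203.98

$29,203.98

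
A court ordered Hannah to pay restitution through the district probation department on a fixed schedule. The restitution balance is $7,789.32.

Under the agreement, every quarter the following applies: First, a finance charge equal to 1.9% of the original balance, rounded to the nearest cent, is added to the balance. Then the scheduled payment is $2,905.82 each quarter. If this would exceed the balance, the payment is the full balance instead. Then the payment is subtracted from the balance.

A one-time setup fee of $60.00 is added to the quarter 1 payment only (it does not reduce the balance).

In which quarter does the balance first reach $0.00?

Quarter 1: $7,789.32 +$148.00 interest = $7,937.32; pay $2,905.82 (+ $60.00 fee) → $5,031.50
Quarter 2: $5,031.50 +$148.00 interest = $5,179.50; pay $2,905.82 → $2,273.68
Quarter 3: $2,273.68 +$148.00 interest = $2,421.68; pay $2,421.68 → $0.00
Balance reaches $0.00 in quarter 3.

3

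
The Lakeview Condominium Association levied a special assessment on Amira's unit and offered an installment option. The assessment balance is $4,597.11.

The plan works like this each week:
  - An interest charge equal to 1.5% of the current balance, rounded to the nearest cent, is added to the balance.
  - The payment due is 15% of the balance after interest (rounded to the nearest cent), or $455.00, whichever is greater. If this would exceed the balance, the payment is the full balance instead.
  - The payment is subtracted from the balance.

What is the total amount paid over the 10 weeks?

$4,954.20

Week 1: $4,597.11 +$68.96 interest = $4,666.07; pay $699.91 → $3,966.16
Week 2: $3,966.16 +$59.49 interest = $4,025.65; pay $603.85 → $3,421.80
Week 3: $3,421.80 +$51.33 interest = $3,473.13; pay $520.97 → $2,952.16
Week 4: $2,952.16 +$44.28 interest = $2,996.44; pay $455.00 → $2,541.44
Week 5: $2,541.44 +$38.12 interest = $2,579.56; pay $455.00 → $2,124.56
Week 6: $2,124.56 +$31.87 interest = $2,156.43; pay $455.00 → $1,701.43
Week 7: $1,701.43 +$25.52 interest = $1,726.95; pay $455.00 → $1,271.95
Week 8: $1,271.95 +$19.08 interest = $1,291.03; pay $455.00 → $836.03
Week 9: $836.03 +$12.54 interest = $848.57; pay $455.00 → $393.57
Week 10: $393.57 +$5.90 interest = $399.47; pay $399.47 → $0.00
Total paid: $4,954.20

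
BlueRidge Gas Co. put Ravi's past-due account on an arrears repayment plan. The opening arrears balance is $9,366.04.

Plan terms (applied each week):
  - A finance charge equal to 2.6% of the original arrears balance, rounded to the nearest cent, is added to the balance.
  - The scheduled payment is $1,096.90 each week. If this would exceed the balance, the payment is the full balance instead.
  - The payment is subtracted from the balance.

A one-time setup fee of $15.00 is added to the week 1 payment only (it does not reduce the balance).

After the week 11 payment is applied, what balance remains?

$0.00

Week 1: opening $9,366.04; interest $243.52 → $9,609.56; payment $1,096.90 (+ $15.00 fee); balance $8,512.66
Week 2: opening $8,512.66; interest $243.52 → $8,756.18; payment $1,096.90; balance $7,659.28
Week 3: opening $7,659.28; interest $243.52 → $7,902.80; payment $1,096.90; balance $6,805.90
Week 4: opening $6,805.90; interest $243.52 → $7,049.42; payment $1,096.90; balance $5,952.52
Week 5: opening $5,952.52; interest $243.52 → $6,196.04; payment $1,096.90; balance $5,099.14
Week 6: opening $5,099.14; interest $243.52 → $5,342.66; payment $1,096.90; balance $4,245.76
Week 7: opening $4,245.76; interest $243.52 → $4,489.28; payment $1,096.90; balance $3,392.38
Week 8: opening $3,392.38; interest $243.52 → $3,635.90; payment $1,096.90; balance $2,539.00
Week 9: opening $2,539.00; interest $243.52 → $2,782.52; payment $1,096.90; balance $1,685.62
Week 10: opening $1,685.62; interest $243.52 → $1,929.14; payment $1,096.90; balance $832.24
Week 11: opening $832.24; interest $243.52 → $1,075.76; payment $1,075.76; balance $0.00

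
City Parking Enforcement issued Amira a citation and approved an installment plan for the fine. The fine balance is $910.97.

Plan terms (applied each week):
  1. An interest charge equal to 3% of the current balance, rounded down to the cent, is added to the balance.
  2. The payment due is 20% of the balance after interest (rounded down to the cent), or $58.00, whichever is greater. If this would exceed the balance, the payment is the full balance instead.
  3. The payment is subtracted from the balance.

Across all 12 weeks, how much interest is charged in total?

Week 1: opening $910.97; interest $27.32 → $938.29; payment $187.65; balance $750.64
Week 2: opening $750.64; interest $22.51 → $773.15; payment $154.63; balance $618.52
Week 3: opening $618.52; interest $18.55 → $637.07; payment $127.41; balance $509.66
Week 4: opening $509.66; interest $15.28 → $524.94; payment $104.98; balance $419.96
Week 5: opening $419.96; interest $12.59 → $432.55; payment $86.51; balance $346.04
Week 6: opening $346.04; interest $10.38 → $356.42; payment $71.28; balance $285.14
Week 7: opening $285.14; interest $8.55 → $293.69; payment $58.73; balance $234.96
Week 8: opening $234.96; interest $7.04 → $242.00; payment $58.00; balance $184.00
Week 9: opening $184.00; interest $5.52 → $189.52; payment $58.00; balance $131.52
Week 10: opening $131.52; interest $3.94 → $135.46; payment $58.00; balance $77.46
Week 11: opening $77.46; interest $2.32 → $79.78; payment $58.00; balance $21.78
Week 12: opening $21.78; interest $0.65 → $22.43; payment $22.43; balance $0.00
Total interest: $27.32 + $22.51 + $18.55 + $15.28 + $12.59 + $10.38 + $8.55 + $7.04 + $5.52 + $3.94 + $2.32 + $0.65 = $134.65

$134.65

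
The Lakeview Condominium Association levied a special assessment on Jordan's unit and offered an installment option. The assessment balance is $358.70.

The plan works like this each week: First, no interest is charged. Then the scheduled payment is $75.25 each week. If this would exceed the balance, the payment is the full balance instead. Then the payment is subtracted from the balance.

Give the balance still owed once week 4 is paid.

Week 1: $358.70 − $75.25 → $283.45
Week 2: $283.45 − $75.25 → $208.20
Week 3: $208.20 − $75.25 → $132.95
Week 4: $132.95 − $75.25 → $57.70

$57.70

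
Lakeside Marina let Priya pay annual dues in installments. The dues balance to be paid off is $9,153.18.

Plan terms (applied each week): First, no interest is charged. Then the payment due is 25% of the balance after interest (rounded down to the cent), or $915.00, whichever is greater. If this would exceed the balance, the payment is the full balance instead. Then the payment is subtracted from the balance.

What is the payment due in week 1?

Week 1: $9,153.18 − $2,288.29 → $6,864.89

$2,288.29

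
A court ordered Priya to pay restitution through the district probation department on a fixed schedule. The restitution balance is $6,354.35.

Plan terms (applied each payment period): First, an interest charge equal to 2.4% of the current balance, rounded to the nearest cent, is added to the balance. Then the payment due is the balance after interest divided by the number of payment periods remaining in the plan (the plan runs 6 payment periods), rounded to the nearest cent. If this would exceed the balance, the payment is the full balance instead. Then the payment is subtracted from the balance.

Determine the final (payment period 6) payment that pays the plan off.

Payment period 1: $6,354.35 +$152.50 interest = $6,506.85; pay $1,084.48 → $5,422.37
Payment period 2: $5,422.37 +$130.14 interest = $5,552.51; pay $1,110.50 → $4,442.01
Payment period 3: $4,442.01 +$106.61 interest = $4,548.62; pay $1,137.16 → $3,411.46
Payment period 4: $3,411.46 +$81.88 interest = $3,493.34; pay $1,164.45 → $2,328.89
Payment period 5: $2,328.89 +$55.89 interest = $2,384.78; pay $1,192.39 → $1,192.39
Payment period 6: $1,192.39 +$28.62 interest = $1,221.01; pay $1,221.01 → $0.00

$1,221.01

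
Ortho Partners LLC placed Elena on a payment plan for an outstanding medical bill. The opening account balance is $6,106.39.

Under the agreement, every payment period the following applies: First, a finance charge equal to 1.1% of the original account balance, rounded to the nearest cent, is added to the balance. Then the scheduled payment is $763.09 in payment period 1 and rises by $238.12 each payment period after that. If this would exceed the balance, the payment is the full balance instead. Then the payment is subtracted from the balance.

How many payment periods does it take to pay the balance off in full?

6

Payment period 1: $6,106.39 +$67.17 interest = $6,173.56; pay $763.09 → $5,410.47
Payment period 2: $5,410.47 +$67.17 interest = $5,477.64; pay $1,001.21 → $4,476.43
Payment period 3: $4,476.43 +$67.17 interest = $4,543.60; pay $1,239.33 → $3,304.27
Payment period 4: $3,304.27 +$67.17 interest = $3,371.44; pay $1,477.45 → $1,893.99
Payment period 5: $1,893.99 +$67.17 interest = $1,961.16; pay $1,715.57 → $245.59
Payment period 6: $245.59 +$67.17 interest = $312.76; pay $312.76 → $0.00
Balance reaches $0.00 in payment period 6.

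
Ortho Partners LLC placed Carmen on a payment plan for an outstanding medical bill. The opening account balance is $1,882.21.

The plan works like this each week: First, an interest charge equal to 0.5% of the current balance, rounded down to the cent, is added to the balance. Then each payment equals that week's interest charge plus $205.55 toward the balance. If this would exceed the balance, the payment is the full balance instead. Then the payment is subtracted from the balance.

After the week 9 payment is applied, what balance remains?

# | Opening | Interest | Payment | End bal
1 | $1,882.21 | $9.41 | $214.96 | $1,676.66
2 | $1,676.66 | $8.38 | $213.93 | $1,471.11
3 | $1,471.11 | $7.35 | $212.90 | $1,265.56
4 | $1,265.56 | $6.32 | $211.87 | $1,060.01
5 | $1,060.01 | $5.30 | $210.85 | $854.46
6 | $854.46 | $4.27 | $209.82 | $648.91
7 | $648.91 | $3.24 | $208.79 | $443.36
8 | $443.36 | $2.21 | $207.76 | $237.81
9 | $237.81 | $1.18 | $206.73 | $32.26

$32.26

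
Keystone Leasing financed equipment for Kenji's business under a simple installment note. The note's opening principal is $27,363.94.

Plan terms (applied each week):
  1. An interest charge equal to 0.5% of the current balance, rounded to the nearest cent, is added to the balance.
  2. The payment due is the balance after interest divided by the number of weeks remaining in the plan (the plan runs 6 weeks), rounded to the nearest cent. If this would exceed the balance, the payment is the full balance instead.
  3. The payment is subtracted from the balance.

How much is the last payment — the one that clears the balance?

Week 1: opening $27,363.94; interest $136.82 → $27,500.76; payment $4,583.46; balance $22,917.30
Week 2: opening $22,917.30; interest $114.59 → $23,031.89; payment $4,606.38; balance $18,425.51
Week 3: opening $18,425.51; interest $92.13 → $18,517.64; payment $4,629.41; balance $13,888.23
Week 4: opening $13,888.23; interest $69.44 → $13,957.67; payment $4,652.56; balance $9,305.11
Week 5: opening $9,305.11; interest $46.53 → $9,351.64; payment $4,675.82; balance $4,675.82
Week 6: opening $4,675.82; interest $23.38 → $4,699.20; payment $4,699.20; balance $0.00

$4,699.20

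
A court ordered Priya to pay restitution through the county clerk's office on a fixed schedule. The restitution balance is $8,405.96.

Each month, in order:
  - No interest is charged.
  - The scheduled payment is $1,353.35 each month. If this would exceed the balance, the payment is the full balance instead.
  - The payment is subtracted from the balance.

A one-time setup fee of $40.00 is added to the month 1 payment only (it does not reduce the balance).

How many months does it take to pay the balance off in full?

7

# | Opening | Payment | Fee | End bal
1 | $8,405.96 | $1,353.35 | $40.00 | $7,052.61
2 | $7,052.61 | $1,353.35 | — | $5,699.26
3 | $5,699.26 | $1,353.35 | — | $4,345.91
4 | $4,345.91 | $1,353.35 | — | $2,992.56
5 | $2,992.56 | $1,353.35 | — | $1,639.21
6 | $1,639.21 | $1,353.35 | — | $285.86
7 | $285.86 | $285.86 | — | $0.00
Balance reaches $0.00 in month 7.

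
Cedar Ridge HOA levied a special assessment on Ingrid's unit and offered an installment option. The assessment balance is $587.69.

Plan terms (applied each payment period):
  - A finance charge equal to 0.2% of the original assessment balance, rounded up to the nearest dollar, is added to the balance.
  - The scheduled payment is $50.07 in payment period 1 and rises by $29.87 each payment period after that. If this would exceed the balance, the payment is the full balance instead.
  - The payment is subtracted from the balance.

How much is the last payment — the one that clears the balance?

Payment period 1: $587.69 +$2.00 interest = $589.69; pay $50.07 → $539.62
Payment period 2: $539.62 +$2.00 interest = $541.62; pay $79.94 → $461.68
Payment period 3: $461.68 +$2.00 interest = $463.68; pay $109.81 → $353.87
Payment period 4: $353.87 +$2.00 interest = $355.87; pay $139.68 → $216.19
Payment period 5: $216.19 +$2.00 interest = $218.19; pay $169.55 → $48.64
Payment period 6: $48.64 +$2.00 interest = $50.64; pay $50.64 → $0.00

$50.64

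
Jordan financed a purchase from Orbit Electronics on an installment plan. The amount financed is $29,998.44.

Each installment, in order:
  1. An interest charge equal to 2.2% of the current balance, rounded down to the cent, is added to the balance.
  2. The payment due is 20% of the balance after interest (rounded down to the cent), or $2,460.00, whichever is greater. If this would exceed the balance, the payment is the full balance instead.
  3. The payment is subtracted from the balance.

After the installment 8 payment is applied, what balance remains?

$4,155.62

# | Opening | Interest | Payment | End bal
1 | $29,998.44 | $659.96 | $6,131.68 | $24,526.72
2 | $24,526.72 | $539.58 | $5,013.26 | $20,053.04
3 | $20,053.04 | $441.16 | $4,098.84 | $16,395.36
4 | $16,395.36 | $360.69 | $3,351.21 | $13,404.84
5 | $13,404.84 | $294.90 | $2,739.94 | $10,959.80
6 | $10,959.80 | $241.11 | $2,460.00 | $8,740.91
7 | $8,740.91 | $192.30 | $2,460.00 | $6,473.21
8 | $6,473.21 | $142.41 | $2,460.00 | $4,155.62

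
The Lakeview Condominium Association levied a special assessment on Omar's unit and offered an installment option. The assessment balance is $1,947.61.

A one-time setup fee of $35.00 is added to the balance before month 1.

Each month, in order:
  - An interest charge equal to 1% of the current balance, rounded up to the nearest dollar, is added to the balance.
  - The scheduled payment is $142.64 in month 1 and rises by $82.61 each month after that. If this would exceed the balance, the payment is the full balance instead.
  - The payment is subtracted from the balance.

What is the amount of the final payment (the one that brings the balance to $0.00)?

$529.31

Month 1: opening $1,982.61; interest $20.00 → $2,002.61; payment $142.64; balance $1,859.97
Month 2: opening $1,859.97; interest $19.00 → $1,878.97; payment $225.25; balance $1,653.72
Month 3: opening $1,653.72; interest $17.00 → $1,670.72; payment $307.86; balance $1,362.86
Month 4: opening $1,362.86; interest $14.00 → $1,376.86; payment $390.47; balance $986.39
Month 5: opening $986.39; interest $10.00 → $996.39; payment $473.08; balance $523.31
Month 6: opening $523.31; interest $6.00 → $529.31; payment $529.31; balance $0.00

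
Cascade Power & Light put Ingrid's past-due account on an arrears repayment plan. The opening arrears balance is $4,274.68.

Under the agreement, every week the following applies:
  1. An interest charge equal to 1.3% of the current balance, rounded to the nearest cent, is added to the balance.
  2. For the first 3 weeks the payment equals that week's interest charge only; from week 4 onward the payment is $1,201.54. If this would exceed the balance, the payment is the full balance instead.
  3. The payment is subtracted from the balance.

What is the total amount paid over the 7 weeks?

Week 1: opening $4,274.68; interest $55.57 → $4,330.25; payment $55.57; balance $4,274.68
Week 2: opening $4,274.68; interest $55.57 → $4,330.25; payment $55.57; balance $4,274.68
Week 3: opening $4,274.68; interest $55.57 → $4,330.25; payment $55.57; balance $4,274.68
Week 4: opening $4,274.68; interest $55.57 → $4,330.25; payment $1,201.54; balance $3,128.71
Week 5: opening $3,128.71; interest $40.67 → $3,169.38; payment $1,201.54; balance $1,967.84
Week 6: opening $1,967.84; interest $25.58 → $1,993.42; payment $1,201.54; balance $791.88
Week 7: opening $791.88; interest $10.29 → $802.17; payment $802.17; balance $0.00
Total paid: $4,573.50

$4,573.50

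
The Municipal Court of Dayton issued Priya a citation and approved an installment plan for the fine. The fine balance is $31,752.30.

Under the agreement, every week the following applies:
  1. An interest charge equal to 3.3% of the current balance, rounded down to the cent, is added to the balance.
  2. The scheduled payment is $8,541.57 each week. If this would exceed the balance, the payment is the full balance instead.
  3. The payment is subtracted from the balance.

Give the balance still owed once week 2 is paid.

Week 1: opening $31,752.30; interest $1,047.82 → $32,800.12; payment $8,541.57; balance $24,258.55
Week 2: opening $24,258.55; interest $800.53 → $25,059.08; payment $8,541.57; balance $16,517.51

$16,517.51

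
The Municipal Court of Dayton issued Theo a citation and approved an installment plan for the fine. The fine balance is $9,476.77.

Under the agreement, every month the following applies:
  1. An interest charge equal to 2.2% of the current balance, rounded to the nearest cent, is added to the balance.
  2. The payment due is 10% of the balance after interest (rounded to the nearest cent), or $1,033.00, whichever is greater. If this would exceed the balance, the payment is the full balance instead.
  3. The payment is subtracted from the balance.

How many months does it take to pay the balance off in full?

# | Opening | Interest | Payment | End bal
1 | $9,476.77 | $208.49 | $1,033.00 | $8,652.26
2 | $8,652.26 | $190.35 | $1,033.00 | $7,809.61
3 | $7,809.61 | $171.81 | $1,033.00 | $6,948.42
4 | $6,948.42 | $152.87 | $1,033.00 | $6,068.29
5 | $6,068.29 | $133.50 | $1,033.00 | $5,168.79
6 | $5,168.79 | $113.71 | $1,033.00 | $4,249.50
7 | $4,249.50 | $93.49 | $1,033.00 | $3,309.99
8 | $3,309.99 | $72.82 | $1,033.00 | $2,349.81
9 | $2,349.81 | $51.70 | $1,033.00 | $1,368.51
10 | $1,368.51 | $30.11 | $1,033.00 | $365.62
11 | $365.62 | $8.04 | $373.66 | $0.00
Balance reaches $0.00 in month 11.

11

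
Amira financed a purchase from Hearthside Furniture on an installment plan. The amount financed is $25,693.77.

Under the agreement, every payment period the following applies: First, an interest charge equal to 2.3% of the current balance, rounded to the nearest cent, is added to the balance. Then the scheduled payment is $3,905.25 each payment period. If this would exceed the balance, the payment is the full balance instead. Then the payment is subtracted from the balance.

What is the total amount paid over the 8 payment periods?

$28,185.96

# | Opening | Interest | Payment | End bal
1 | $25,693.77 | $590.96 | $3,905.25 | $22,379.48
2 | $22,379.48 | $514.73 | $3,905.25 | $18,988.96
3 | $18,988.96 | $436.75 | $3,905.25 | $15,520.46
4 | $15,520.46 | $356.97 | $3,905.25 | $11,972.18
5 | $11,972.18 | $275.36 | $3,905.25 | $8,342.29
6 | $8,342.29 | $191.87 | $3,905.25 | $4,628.91
7 | $4,628.91 | $106.46 | $3,905.25 | $830.12
8 | $830.12 | $19.09 | $849.21 | $0.00
Total paid: $28,185.96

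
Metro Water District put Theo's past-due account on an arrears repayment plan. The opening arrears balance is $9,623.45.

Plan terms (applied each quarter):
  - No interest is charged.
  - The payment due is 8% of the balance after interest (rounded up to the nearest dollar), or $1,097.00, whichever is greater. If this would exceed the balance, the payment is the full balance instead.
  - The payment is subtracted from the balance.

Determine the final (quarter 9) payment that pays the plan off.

Quarter 1: opening $9,623.45; payment $1,097.00; balance $8,526.45
Quarter 2: opening $8,526.45; payment $1,097.00; balance $7,429.45
Quarter 3: opening $7,429.45; payment $1,097.00; balance $6,332.45
Quarter 4: opening $6,332.45; payment $1,097.00; balance $5,235.45
Quarter 5: opening $5,235.45; payment $1,097.00; balance $4,138.45
Quarter 6: opening $4,138.45; payment $1,097.00; balance $3,041.45
Quarter 7: opening $3,041.45; payment $1,097.00; balance $1,944.45
Quarter 8: opening $1,944.45; payment $1,097.00; balance $847.45
Quarter 9: opening $847.45; payment $847.45; balance $0.00

$847.45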